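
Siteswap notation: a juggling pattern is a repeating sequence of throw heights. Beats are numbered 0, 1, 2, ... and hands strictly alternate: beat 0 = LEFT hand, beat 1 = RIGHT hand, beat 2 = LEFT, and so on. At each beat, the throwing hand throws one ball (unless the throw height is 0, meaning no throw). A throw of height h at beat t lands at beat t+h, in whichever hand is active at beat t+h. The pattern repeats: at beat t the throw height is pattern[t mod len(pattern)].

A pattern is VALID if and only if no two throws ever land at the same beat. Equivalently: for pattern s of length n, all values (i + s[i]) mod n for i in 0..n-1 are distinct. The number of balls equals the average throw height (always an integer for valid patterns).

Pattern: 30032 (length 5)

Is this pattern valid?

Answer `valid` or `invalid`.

Answer: invalid

Derivation:
i=0: (i + s[i]) mod n = (0 + 3) mod 5 = 3
i=1: (i + s[i]) mod n = (1 + 0) mod 5 = 1
i=2: (i + s[i]) mod n = (2 + 0) mod 5 = 2
i=3: (i + s[i]) mod n = (3 + 3) mod 5 = 1
i=4: (i + s[i]) mod n = (4 + 2) mod 5 = 1
Residues: [3, 1, 2, 1, 1], distinct: False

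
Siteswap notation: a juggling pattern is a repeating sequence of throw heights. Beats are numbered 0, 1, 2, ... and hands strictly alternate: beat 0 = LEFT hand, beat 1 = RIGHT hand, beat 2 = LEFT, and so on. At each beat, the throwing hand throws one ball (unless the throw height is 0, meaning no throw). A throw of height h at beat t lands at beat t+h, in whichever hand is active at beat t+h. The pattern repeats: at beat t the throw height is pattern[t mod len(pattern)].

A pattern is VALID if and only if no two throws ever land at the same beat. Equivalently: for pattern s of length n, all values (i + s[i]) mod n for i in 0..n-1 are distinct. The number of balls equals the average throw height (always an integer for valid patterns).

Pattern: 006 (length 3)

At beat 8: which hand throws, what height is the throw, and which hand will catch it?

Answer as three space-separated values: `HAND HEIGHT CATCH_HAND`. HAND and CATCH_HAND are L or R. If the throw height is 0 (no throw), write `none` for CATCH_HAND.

Beat 8: 8 mod 2 = 0, so hand = L
Throw height = pattern[8 mod 3] = pattern[2] = 6
Lands at beat 8+6=14, 14 mod 2 = 0, so catch hand = L

Answer: L 6 L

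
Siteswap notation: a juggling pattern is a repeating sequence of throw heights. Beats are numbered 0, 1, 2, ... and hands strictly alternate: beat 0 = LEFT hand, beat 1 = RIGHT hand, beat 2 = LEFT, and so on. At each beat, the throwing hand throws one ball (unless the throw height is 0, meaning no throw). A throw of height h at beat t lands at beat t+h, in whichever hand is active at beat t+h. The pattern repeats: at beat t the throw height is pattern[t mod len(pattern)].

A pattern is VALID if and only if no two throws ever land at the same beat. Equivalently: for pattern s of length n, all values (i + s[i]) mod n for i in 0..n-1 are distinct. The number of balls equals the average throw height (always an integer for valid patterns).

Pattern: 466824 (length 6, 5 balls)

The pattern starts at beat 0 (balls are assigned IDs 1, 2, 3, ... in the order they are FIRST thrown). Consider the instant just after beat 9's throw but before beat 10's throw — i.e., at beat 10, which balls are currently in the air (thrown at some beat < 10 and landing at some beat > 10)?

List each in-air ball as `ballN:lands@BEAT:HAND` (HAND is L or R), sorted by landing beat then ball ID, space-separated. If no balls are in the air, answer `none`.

Answer: ball4:lands@11:R ball2:lands@13:R ball3:lands@14:L ball5:lands@17:R

Derivation:
Beat 0 (L): throw ball1 h=4 -> lands@4:L; in-air after throw: [b1@4:L]
Beat 1 (R): throw ball2 h=6 -> lands@7:R; in-air after throw: [b1@4:L b2@7:R]
Beat 2 (L): throw ball3 h=6 -> lands@8:L; in-air after throw: [b1@4:L b2@7:R b3@8:L]
Beat 3 (R): throw ball4 h=8 -> lands@11:R; in-air after throw: [b1@4:L b2@7:R b3@8:L b4@11:R]
Beat 4 (L): throw ball1 h=2 -> lands@6:L; in-air after throw: [b1@6:L b2@7:R b3@8:L b4@11:R]
Beat 5 (R): throw ball5 h=4 -> lands@9:R; in-air after throw: [b1@6:L b2@7:R b3@8:L b5@9:R b4@11:R]
Beat 6 (L): throw ball1 h=4 -> lands@10:L; in-air after throw: [b2@7:R b3@8:L b5@9:R b1@10:L b4@11:R]
Beat 7 (R): throw ball2 h=6 -> lands@13:R; in-air after throw: [b3@8:L b5@9:R b1@10:L b4@11:R b2@13:R]
Beat 8 (L): throw ball3 h=6 -> lands@14:L; in-air after throw: [b5@9:R b1@10:L b4@11:R b2@13:R b3@14:L]
Beat 9 (R): throw ball5 h=8 -> lands@17:R; in-air after throw: [b1@10:L b4@11:R b2@13:R b3@14:L b5@17:R]
Beat 10 (L): throw ball1 h=2 -> lands@12:L; in-air after throw: [b4@11:R b1@12:L b2@13:R b3@14:L b5@17:R]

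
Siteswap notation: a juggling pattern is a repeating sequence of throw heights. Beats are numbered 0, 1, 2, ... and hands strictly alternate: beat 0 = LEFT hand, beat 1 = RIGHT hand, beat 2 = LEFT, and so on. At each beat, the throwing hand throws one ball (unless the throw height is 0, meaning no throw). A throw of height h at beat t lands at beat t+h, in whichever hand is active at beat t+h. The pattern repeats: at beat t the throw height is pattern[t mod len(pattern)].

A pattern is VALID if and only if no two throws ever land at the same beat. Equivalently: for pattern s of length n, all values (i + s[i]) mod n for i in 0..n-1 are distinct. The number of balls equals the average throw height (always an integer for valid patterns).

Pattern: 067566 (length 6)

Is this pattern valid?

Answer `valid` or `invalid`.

i=0: (i + s[i]) mod n = (0 + 0) mod 6 = 0
i=1: (i + s[i]) mod n = (1 + 6) mod 6 = 1
i=2: (i + s[i]) mod n = (2 + 7) mod 6 = 3
i=3: (i + s[i]) mod n = (3 + 5) mod 6 = 2
i=4: (i + s[i]) mod n = (4 + 6) mod 6 = 4
i=5: (i + s[i]) mod n = (5 + 6) mod 6 = 5
Residues: [0, 1, 3, 2, 4, 5], distinct: True

Answer: valid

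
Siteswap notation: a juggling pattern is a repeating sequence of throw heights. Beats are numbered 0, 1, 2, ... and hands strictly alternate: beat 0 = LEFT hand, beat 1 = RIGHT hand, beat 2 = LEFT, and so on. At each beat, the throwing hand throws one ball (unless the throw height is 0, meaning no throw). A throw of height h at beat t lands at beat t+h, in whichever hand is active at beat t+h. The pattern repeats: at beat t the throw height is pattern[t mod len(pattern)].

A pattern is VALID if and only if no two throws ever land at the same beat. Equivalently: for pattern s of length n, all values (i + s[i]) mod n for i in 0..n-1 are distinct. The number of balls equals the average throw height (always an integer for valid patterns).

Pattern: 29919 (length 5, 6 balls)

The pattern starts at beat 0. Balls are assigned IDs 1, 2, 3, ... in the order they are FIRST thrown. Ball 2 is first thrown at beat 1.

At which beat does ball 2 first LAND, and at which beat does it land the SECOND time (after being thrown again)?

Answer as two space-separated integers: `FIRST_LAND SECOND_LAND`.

Beat 0 (L): throw ball1 h=2 -> lands@2:L; in-air after throw: [b1@2:L]
Beat 1 (R): throw ball2 h=9 -> lands@10:L; in-air after throw: [b1@2:L b2@10:L]
Beat 2 (L): throw ball1 h=9 -> lands@11:R; in-air after throw: [b2@10:L b1@11:R]
Beat 3 (R): throw ball3 h=1 -> lands@4:L; in-air after throw: [b3@4:L b2@10:L b1@11:R]
Beat 4 (L): throw ball3 h=9 -> lands@13:R; in-air after throw: [b2@10:L b1@11:R b3@13:R]
Beat 5 (R): throw ball4 h=2 -> lands@7:R; in-air after throw: [b4@7:R b2@10:L b1@11:R b3@13:R]
Beat 6 (L): throw ball5 h=9 -> lands@15:R; in-air after throw: [b4@7:R b2@10:L b1@11:R b3@13:R b5@15:R]
Beat 7 (R): throw ball4 h=9 -> lands@16:L; in-air after throw: [b2@10:L b1@11:R b3@13:R b5@15:R b4@16:L]
Beat 8 (L): throw ball6 h=1 -> lands@9:R; in-air after throw: [b6@9:R b2@10:L b1@11:R b3@13:R b5@15:R b4@16:L]
Beat 9 (R): throw ball6 h=9 -> lands@18:L; in-air after throw: [b2@10:L b1@11:R b3@13:R b5@15:R b4@16:L b6@18:L]
Beat 10 (L): throw ball2 h=2 -> lands@12:L; in-air after throw: [b1@11:R b2@12:L b3@13:R b5@15:R b4@16:L b6@18:L]
Beat 11 (R): throw ball1 h=9 -> lands@20:L; in-air after throw: [b2@12:L b3@13:R b5@15:R b4@16:L b6@18:L b1@20:L]
Beat 12 (L): throw ball2 h=9 -> lands@21:R; in-air after throw: [b3@13:R b5@15:R b4@16:L b6@18:L b1@20:L b2@21:R]
Ball 2: thrown@1 h=9 -> first land @10; rethrown@10 h=2 -> second land @12

Answer: 10 12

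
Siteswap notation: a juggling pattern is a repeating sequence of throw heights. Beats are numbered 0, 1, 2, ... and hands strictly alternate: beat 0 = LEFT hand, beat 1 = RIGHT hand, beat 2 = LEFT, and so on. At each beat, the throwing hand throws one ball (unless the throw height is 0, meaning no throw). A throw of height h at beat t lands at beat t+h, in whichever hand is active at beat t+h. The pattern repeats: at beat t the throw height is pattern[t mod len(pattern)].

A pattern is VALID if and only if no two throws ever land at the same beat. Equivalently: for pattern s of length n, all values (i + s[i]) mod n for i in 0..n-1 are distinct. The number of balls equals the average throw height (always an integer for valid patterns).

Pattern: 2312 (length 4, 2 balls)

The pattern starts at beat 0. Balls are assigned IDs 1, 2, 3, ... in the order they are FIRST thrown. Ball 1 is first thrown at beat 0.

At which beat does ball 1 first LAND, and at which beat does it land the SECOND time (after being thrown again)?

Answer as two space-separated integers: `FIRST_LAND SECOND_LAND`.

Beat 0 (L): throw ball1 h=2 -> lands@2:L; in-air after throw: [b1@2:L]
Beat 1 (R): throw ball2 h=3 -> lands@4:L; in-air after throw: [b1@2:L b2@4:L]
Beat 2 (L): throw ball1 h=1 -> lands@3:R; in-air after throw: [b1@3:R b2@4:L]
Beat 3 (R): throw ball1 h=2 -> lands@5:R; in-air after throw: [b2@4:L b1@5:R]
Ball 1: thrown@0 h=2 -> first land @2; rethrown@2 h=1 -> second land @3

Answer: 2 3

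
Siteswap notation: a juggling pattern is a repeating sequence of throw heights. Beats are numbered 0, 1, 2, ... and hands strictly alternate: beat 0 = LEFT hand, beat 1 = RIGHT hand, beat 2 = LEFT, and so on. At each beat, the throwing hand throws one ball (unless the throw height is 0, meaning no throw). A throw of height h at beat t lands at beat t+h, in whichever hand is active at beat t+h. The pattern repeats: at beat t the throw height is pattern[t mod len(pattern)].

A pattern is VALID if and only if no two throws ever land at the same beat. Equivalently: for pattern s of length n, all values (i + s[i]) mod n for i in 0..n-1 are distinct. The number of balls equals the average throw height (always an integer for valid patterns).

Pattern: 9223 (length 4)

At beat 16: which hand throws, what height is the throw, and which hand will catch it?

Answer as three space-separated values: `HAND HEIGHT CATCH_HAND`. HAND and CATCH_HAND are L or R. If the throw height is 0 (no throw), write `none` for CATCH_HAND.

Beat 16: 16 mod 2 = 0, so hand = L
Throw height = pattern[16 mod 4] = pattern[0] = 9
Lands at beat 16+9=25, 25 mod 2 = 1, so catch hand = R

Answer: L 9 R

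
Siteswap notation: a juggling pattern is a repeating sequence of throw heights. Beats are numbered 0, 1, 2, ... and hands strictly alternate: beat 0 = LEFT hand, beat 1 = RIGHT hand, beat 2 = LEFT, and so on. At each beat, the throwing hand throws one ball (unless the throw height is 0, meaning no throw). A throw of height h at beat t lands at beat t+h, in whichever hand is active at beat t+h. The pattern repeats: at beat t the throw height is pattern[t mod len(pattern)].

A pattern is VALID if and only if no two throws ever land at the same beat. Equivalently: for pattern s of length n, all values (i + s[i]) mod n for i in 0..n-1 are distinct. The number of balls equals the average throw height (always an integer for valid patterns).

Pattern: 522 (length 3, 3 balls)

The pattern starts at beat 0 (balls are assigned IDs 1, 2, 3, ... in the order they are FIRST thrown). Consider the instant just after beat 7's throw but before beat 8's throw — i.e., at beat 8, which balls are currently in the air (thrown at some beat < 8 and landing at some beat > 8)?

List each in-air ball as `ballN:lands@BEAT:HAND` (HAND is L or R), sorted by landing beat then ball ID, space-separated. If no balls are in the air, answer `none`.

Answer: ball1:lands@9:R ball3:lands@11:R

Derivation:
Beat 0 (L): throw ball1 h=5 -> lands@5:R; in-air after throw: [b1@5:R]
Beat 1 (R): throw ball2 h=2 -> lands@3:R; in-air after throw: [b2@3:R b1@5:R]
Beat 2 (L): throw ball3 h=2 -> lands@4:L; in-air after throw: [b2@3:R b3@4:L b1@5:R]
Beat 3 (R): throw ball2 h=5 -> lands@8:L; in-air after throw: [b3@4:L b1@5:R b2@8:L]
Beat 4 (L): throw ball3 h=2 -> lands@6:L; in-air after throw: [b1@5:R b3@6:L b2@8:L]
Beat 5 (R): throw ball1 h=2 -> lands@7:R; in-air after throw: [b3@6:L b1@7:R b2@8:L]
Beat 6 (L): throw ball3 h=5 -> lands@11:R; in-air after throw: [b1@7:R b2@8:L b3@11:R]
Beat 7 (R): throw ball1 h=2 -> lands@9:R; in-air after throw: [b2@8:L b1@9:R b3@11:R]
Beat 8 (L): throw ball2 h=2 -> lands@10:L; in-air after throw: [b1@9:R b2@10:L b3@11:R]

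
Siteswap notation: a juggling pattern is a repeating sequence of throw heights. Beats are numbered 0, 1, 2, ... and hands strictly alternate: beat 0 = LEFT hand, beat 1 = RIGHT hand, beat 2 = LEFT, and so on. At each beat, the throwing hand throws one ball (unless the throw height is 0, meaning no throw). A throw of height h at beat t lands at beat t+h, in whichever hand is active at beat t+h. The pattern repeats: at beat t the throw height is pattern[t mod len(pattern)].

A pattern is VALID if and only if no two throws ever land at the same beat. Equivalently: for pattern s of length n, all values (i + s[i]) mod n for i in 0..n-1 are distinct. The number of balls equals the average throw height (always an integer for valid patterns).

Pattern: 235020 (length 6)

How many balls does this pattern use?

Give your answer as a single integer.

Pattern = [2, 3, 5, 0, 2, 0], length n = 6
  position 0: throw height = 2, running sum = 2
  position 1: throw height = 3, running sum = 5
  position 2: throw height = 5, running sum = 10
  position 3: throw height = 0, running sum = 10
  position 4: throw height = 2, running sum = 12
  position 5: throw height = 0, running sum = 12
Total sum = 12; balls = sum / n = 12 / 6 = 2

Answer: 2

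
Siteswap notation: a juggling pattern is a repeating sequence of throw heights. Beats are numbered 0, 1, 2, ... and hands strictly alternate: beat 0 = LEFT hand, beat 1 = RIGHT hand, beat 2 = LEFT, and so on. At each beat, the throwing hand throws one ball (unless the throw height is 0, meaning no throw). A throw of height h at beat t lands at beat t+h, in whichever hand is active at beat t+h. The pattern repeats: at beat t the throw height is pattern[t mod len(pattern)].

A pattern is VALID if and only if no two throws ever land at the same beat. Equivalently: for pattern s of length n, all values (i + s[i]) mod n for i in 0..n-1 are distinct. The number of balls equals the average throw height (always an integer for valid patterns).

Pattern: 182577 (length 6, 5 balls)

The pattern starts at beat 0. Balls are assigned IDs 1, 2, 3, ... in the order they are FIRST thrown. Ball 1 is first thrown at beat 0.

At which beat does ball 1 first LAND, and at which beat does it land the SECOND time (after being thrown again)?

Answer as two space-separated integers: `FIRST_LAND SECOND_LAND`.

Beat 0 (L): throw ball1 h=1 -> lands@1:R; in-air after throw: [b1@1:R]
Beat 1 (R): throw ball1 h=8 -> lands@9:R; in-air after throw: [b1@9:R]
Beat 2 (L): throw ball2 h=2 -> lands@4:L; in-air after throw: [b2@4:L b1@9:R]
Beat 3 (R): throw ball3 h=5 -> lands@8:L; in-air after throw: [b2@4:L b3@8:L b1@9:R]
Beat 4 (L): throw ball2 h=7 -> lands@11:R; in-air after throw: [b3@8:L b1@9:R b2@11:R]
Beat 5 (R): throw ball4 h=7 -> lands@12:L; in-air after throw: [b3@8:L b1@9:R b2@11:R b4@12:L]
Beat 6 (L): throw ball5 h=1 -> lands@7:R; in-air after throw: [b5@7:R b3@8:L b1@9:R b2@11:R b4@12:L]
Beat 7 (R): throw ball5 h=8 -> lands@15:R; in-air after throw: [b3@8:L b1@9:R b2@11:R b4@12:L b5@15:R]
Beat 8 (L): throw ball3 h=2 -> lands@10:L; in-air after throw: [b1@9:R b3@10:L b2@11:R b4@12:L b5@15:R]
Beat 9 (R): throw ball1 h=5 -> lands@14:L; in-air after throw: [b3@10:L b2@11:R b4@12:L b1@14:L b5@15:R]
Ball 1: thrown@0 h=1 -> first land @1; rethrown@1 h=8 -> second land @9

Answer: 1 9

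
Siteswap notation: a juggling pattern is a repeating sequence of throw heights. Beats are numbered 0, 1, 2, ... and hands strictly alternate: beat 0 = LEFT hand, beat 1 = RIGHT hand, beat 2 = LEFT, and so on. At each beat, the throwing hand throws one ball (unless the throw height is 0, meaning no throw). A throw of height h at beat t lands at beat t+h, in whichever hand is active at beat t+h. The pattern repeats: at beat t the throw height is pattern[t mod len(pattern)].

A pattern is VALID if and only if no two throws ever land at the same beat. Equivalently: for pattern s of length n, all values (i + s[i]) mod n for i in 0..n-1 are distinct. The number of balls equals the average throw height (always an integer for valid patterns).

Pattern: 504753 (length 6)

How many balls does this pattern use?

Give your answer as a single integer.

Answer: 4

Derivation:
Pattern = [5, 0, 4, 7, 5, 3], length n = 6
  position 0: throw height = 5, running sum = 5
  position 1: throw height = 0, running sum = 5
  position 2: throw height = 4, running sum = 9
  position 3: throw height = 7, running sum = 16
  position 4: throw height = 5, running sum = 21
  position 5: throw height = 3, running sum = 24
Total sum = 24; balls = sum / n = 24 / 6 = 4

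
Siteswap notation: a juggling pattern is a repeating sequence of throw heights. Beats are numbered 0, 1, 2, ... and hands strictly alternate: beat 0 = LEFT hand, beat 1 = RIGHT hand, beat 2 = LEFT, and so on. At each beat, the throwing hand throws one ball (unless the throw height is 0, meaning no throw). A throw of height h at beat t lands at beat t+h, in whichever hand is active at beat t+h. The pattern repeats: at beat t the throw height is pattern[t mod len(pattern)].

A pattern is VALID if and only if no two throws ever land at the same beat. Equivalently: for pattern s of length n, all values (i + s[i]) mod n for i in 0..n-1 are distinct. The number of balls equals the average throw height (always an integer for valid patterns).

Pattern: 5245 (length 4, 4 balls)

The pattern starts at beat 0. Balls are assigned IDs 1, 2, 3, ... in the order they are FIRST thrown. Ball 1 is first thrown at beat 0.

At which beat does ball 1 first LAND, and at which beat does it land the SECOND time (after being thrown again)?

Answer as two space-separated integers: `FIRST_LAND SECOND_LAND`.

Beat 0 (L): throw ball1 h=5 -> lands@5:R; in-air after throw: [b1@5:R]
Beat 1 (R): throw ball2 h=2 -> lands@3:R; in-air after throw: [b2@3:R b1@5:R]
Beat 2 (L): throw ball3 h=4 -> lands@6:L; in-air after throw: [b2@3:R b1@5:R b3@6:L]
Beat 3 (R): throw ball2 h=5 -> lands@8:L; in-air after throw: [b1@5:R b3@6:L b2@8:L]
Beat 4 (L): throw ball4 h=5 -> lands@9:R; in-air after throw: [b1@5:R b3@6:L b2@8:L b4@9:R]
Beat 5 (R): throw ball1 h=2 -> lands@7:R; in-air after throw: [b3@6:L b1@7:R b2@8:L b4@9:R]
Beat 6 (L): throw ball3 h=4 -> lands@10:L; in-air after throw: [b1@7:R b2@8:L b4@9:R b3@10:L]
Beat 7 (R): throw ball1 h=5 -> lands@12:L; in-air after throw: [b2@8:L b4@9:R b3@10:L b1@12:L]
Ball 1: thrown@0 h=5 -> first land @5; rethrown@5 h=2 -> second land @7

Answer: 5 7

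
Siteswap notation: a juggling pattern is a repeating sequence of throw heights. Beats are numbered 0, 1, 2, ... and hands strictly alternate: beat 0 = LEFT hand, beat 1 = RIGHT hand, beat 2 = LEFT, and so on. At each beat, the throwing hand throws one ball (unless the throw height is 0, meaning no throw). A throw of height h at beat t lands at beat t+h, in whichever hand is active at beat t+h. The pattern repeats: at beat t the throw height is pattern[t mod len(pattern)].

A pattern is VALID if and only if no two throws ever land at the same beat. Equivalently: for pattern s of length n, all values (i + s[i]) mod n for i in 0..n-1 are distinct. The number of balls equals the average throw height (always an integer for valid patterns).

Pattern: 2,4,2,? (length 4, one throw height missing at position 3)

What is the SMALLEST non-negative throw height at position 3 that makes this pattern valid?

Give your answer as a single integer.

i=0: (0 + 2) mod 4 = 2
i=1: (1 + 4) mod 4 = 1
i=2: (2 + 2) mod 4 = 0
i=3: s[i]=? (unknown)
Known residues: [0, 1, 2]; need a permutation of 0..3, so missing residue r = 3
Need (3 + s) mod 4 = 3; smallest s = (3 - 3) mod 4 = 0

Answer: 0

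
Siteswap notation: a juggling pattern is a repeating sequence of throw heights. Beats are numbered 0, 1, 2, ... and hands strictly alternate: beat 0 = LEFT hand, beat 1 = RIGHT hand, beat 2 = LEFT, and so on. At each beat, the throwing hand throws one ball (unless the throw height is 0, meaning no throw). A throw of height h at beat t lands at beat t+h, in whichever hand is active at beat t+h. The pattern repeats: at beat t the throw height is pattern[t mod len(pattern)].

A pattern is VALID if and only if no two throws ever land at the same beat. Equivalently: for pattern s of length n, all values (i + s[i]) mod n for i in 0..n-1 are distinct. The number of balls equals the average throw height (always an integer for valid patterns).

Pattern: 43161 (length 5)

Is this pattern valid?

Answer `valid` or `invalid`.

Answer: invalid

Derivation:
i=0: (i + s[i]) mod n = (0 + 4) mod 5 = 4
i=1: (i + s[i]) mod n = (1 + 3) mod 5 = 4
i=2: (i + s[i]) mod n = (2 + 1) mod 5 = 3
i=3: (i + s[i]) mod n = (3 + 6) mod 5 = 4
i=4: (i + s[i]) mod n = (4 + 1) mod 5 = 0
Residues: [4, 4, 3, 4, 0], distinct: False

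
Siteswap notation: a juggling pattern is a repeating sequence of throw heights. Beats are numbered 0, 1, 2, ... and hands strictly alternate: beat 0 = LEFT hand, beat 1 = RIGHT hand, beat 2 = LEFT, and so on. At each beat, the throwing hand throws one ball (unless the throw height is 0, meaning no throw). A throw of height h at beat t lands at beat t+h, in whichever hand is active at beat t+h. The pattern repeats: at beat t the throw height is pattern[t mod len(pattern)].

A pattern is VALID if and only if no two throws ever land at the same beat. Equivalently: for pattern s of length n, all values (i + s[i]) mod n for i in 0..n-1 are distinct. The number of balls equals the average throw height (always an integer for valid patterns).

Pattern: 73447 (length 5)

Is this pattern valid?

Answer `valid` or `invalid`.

Answer: invalid

Derivation:
i=0: (i + s[i]) mod n = (0 + 7) mod 5 = 2
i=1: (i + s[i]) mod n = (1 + 3) mod 5 = 4
i=2: (i + s[i]) mod n = (2 + 4) mod 5 = 1
i=3: (i + s[i]) mod n = (3 + 4) mod 5 = 2
i=4: (i + s[i]) mod n = (4 + 7) mod 5 = 1
Residues: [2, 4, 1, 2, 1], distinct: False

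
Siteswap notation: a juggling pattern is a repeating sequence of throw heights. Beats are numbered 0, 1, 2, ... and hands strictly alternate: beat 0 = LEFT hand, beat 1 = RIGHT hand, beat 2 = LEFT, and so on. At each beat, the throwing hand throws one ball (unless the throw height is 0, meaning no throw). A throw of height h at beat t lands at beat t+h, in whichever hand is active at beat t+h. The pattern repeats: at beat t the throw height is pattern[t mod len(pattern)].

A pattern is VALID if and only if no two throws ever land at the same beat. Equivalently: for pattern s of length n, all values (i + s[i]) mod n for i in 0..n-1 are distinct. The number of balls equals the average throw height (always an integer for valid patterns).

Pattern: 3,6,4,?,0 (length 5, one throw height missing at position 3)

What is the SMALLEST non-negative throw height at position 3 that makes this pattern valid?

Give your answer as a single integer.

i=0: (0 + 3) mod 5 = 3
i=1: (1 + 6) mod 5 = 2
i=2: (2 + 4) mod 5 = 1
i=3: s[i]=? (unknown)
i=4: (4 + 0) mod 5 = 4
Known residues: [1, 2, 3, 4]; need a permutation of 0..4, so missing residue r = 0
Need (3 + s) mod 5 = 0; smallest s = (0 - 3) mod 5 = 2

Answer: 2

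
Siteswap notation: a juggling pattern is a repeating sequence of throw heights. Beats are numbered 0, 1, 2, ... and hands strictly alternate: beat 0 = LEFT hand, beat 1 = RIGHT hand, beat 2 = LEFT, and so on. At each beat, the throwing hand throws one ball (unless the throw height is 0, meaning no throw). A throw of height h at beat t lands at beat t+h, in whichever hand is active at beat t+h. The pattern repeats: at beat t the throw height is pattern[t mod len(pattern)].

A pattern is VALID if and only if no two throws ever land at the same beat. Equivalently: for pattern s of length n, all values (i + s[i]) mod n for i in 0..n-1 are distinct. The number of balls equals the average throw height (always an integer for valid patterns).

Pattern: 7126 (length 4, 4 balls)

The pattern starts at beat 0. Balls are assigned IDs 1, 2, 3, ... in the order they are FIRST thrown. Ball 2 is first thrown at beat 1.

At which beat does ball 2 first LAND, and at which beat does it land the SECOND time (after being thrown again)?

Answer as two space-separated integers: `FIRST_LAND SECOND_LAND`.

Answer: 2 4

Derivation:
Beat 0 (L): throw ball1 h=7 -> lands@7:R; in-air after throw: [b1@7:R]
Beat 1 (R): throw ball2 h=1 -> lands@2:L; in-air after throw: [b2@2:L b1@7:R]
Beat 2 (L): throw ball2 h=2 -> lands@4:L; in-air after throw: [b2@4:L b1@7:R]
Beat 3 (R): throw ball3 h=6 -> lands@9:R; in-air after throw: [b2@4:L b1@7:R b3@9:R]
Beat 4 (L): throw ball2 h=7 -> lands@11:R; in-air after throw: [b1@7:R b3@9:R b2@11:R]
Ball 2: thrown@1 h=1 -> first land @2; rethrown@2 h=2 -> second land @4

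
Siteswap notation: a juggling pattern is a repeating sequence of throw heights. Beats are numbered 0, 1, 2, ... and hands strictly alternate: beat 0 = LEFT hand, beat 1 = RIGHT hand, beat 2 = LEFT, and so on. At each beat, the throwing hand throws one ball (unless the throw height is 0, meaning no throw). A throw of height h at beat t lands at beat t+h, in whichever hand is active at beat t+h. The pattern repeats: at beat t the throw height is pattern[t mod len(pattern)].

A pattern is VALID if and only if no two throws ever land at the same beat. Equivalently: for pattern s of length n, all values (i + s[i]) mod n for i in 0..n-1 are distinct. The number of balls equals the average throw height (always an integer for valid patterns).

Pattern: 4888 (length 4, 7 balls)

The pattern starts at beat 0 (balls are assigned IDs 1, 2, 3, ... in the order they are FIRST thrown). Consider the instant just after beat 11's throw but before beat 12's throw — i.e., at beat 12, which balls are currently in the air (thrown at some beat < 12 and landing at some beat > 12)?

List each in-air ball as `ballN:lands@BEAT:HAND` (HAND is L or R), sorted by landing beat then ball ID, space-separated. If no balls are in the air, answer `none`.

Beat 0 (L): throw ball1 h=4 -> lands@4:L; in-air after throw: [b1@4:L]
Beat 1 (R): throw ball2 h=8 -> lands@9:R; in-air after throw: [b1@4:L b2@9:R]
Beat 2 (L): throw ball3 h=8 -> lands@10:L; in-air after throw: [b1@4:L b2@9:R b3@10:L]
Beat 3 (R): throw ball4 h=8 -> lands@11:R; in-air after throw: [b1@4:L b2@9:R b3@10:L b4@11:R]
Beat 4 (L): throw ball1 h=4 -> lands@8:L; in-air after throw: [b1@8:L b2@9:R b3@10:L b4@11:R]
Beat 5 (R): throw ball5 h=8 -> lands@13:R; in-air after throw: [b1@8:L b2@9:R b3@10:L b4@11:R b5@13:R]
Beat 6 (L): throw ball6 h=8 -> lands@14:L; in-air after throw: [b1@8:L b2@9:R b3@10:L b4@11:R b5@13:R b6@14:L]
Beat 7 (R): throw ball7 h=8 -> lands@15:R; in-air after throw: [b1@8:L b2@9:R b3@10:L b4@11:R b5@13:R b6@14:L b7@15:R]
Beat 8 (L): throw ball1 h=4 -> lands@12:L; in-air after throw: [b2@9:R b3@10:L b4@11:R b1@12:L b5@13:R b6@14:L b7@15:R]
Beat 9 (R): throw ball2 h=8 -> lands@17:R; in-air after throw: [b3@10:L b4@11:R b1@12:L b5@13:R b6@14:L b7@15:R b2@17:R]
Beat 10 (L): throw ball3 h=8 -> lands@18:L; in-air after throw: [b4@11:R b1@12:L b5@13:R b6@14:L b7@15:R b2@17:R b3@18:L]
Beat 11 (R): throw ball4 h=8 -> lands@19:R; in-air after throw: [b1@12:L b5@13:R b6@14:L b7@15:R b2@17:R b3@18:L b4@19:R]
Beat 12 (L): throw ball1 h=4 -> lands@16:L; in-air after throw: [b5@13:R b6@14:L b7@15:R b1@16:L b2@17:R b3@18:L b4@19:R]

Answer: ball5:lands@13:R ball6:lands@14:L ball7:lands@15:R ball2:lands@17:R ball3:lands@18:L ball4:lands@19:R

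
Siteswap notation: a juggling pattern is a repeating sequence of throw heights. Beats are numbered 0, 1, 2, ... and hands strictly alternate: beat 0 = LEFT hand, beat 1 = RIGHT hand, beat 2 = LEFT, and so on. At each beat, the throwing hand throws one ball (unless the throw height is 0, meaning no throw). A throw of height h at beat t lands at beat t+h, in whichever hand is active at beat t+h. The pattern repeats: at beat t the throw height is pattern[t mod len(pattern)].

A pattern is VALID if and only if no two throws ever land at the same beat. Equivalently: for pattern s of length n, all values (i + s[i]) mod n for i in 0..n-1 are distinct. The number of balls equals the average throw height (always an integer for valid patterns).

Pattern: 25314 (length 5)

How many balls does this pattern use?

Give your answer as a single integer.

Answer: 3

Derivation:
Pattern = [2, 5, 3, 1, 4], length n = 5
  position 0: throw height = 2, running sum = 2
  position 1: throw height = 5, running sum = 7
  position 2: throw height = 3, running sum = 10
  position 3: throw height = 1, running sum = 11
  position 4: throw height = 4, running sum = 15
Total sum = 15; balls = sum / n = 15 / 5 = 3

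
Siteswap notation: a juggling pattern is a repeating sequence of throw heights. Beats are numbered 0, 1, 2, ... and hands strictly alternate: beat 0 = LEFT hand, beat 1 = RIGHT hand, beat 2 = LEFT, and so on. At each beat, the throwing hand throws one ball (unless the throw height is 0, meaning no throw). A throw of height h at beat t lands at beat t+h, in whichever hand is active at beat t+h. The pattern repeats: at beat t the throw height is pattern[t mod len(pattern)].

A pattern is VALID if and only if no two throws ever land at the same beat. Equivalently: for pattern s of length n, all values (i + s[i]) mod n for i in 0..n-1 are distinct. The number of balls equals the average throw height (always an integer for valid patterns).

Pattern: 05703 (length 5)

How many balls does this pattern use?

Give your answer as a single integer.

Answer: 3

Derivation:
Pattern = [0, 5, 7, 0, 3], length n = 5
  position 0: throw height = 0, running sum = 0
  position 1: throw height = 5, running sum = 5
  position 2: throw height = 7, running sum = 12
  position 3: throw height = 0, running sum = 12
  position 4: throw height = 3, running sum = 15
Total sum = 15; balls = sum / n = 15 / 5 = 3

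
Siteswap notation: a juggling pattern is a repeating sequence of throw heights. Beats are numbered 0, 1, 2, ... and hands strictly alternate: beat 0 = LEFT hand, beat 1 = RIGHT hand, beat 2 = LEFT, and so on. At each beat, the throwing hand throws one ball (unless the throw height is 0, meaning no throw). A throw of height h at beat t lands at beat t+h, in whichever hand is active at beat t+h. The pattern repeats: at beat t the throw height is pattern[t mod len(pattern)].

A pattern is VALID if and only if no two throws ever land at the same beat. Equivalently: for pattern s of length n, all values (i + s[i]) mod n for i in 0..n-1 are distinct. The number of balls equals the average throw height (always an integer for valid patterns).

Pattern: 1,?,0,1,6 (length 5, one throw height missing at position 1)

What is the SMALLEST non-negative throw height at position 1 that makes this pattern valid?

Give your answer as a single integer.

Answer: 2

Derivation:
i=0: (0 + 1) mod 5 = 1
i=1: s[i]=? (unknown)
i=2: (2 + 0) mod 5 = 2
i=3: (3 + 1) mod 5 = 4
i=4: (4 + 6) mod 5 = 0
Known residues: [0, 1, 2, 4]; need a permutation of 0..4, so missing residue r = 3
Need (1 + s) mod 5 = 3; smallest s = (3 - 1) mod 5 = 2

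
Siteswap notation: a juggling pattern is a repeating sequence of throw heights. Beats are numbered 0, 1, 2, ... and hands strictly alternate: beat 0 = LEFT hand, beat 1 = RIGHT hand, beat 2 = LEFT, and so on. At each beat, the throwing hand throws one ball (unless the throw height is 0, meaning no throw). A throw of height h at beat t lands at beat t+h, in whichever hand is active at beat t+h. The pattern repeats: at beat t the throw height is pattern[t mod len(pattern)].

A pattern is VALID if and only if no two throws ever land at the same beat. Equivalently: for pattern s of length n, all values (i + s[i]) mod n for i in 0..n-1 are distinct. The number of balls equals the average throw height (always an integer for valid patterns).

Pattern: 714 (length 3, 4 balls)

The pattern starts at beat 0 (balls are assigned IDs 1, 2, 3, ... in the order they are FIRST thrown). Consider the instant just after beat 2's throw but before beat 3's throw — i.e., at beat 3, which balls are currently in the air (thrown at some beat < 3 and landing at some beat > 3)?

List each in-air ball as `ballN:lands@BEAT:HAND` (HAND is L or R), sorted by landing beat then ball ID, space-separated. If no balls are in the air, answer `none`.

Beat 0 (L): throw ball1 h=7 -> lands@7:R; in-air after throw: [b1@7:R]
Beat 1 (R): throw ball2 h=1 -> lands@2:L; in-air after throw: [b2@2:L b1@7:R]
Beat 2 (L): throw ball2 h=4 -> lands@6:L; in-air after throw: [b2@6:L b1@7:R]
Beat 3 (R): throw ball3 h=7 -> lands@10:L; in-air after throw: [b2@6:L b1@7:R b3@10:L]

Answer: ball2:lands@6:L ball1:lands@7:R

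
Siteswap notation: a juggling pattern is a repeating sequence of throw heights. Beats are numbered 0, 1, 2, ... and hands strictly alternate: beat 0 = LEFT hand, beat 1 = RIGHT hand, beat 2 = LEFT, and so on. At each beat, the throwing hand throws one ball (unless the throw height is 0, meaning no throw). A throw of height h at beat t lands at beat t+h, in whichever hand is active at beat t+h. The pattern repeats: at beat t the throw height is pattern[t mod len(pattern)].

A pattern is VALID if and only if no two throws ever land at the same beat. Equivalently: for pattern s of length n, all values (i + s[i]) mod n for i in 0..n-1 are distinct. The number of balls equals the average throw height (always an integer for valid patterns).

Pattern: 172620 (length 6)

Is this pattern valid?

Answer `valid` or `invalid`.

i=0: (i + s[i]) mod n = (0 + 1) mod 6 = 1
i=1: (i + s[i]) mod n = (1 + 7) mod 6 = 2
i=2: (i + s[i]) mod n = (2 + 2) mod 6 = 4
i=3: (i + s[i]) mod n = (3 + 6) mod 6 = 3
i=4: (i + s[i]) mod n = (4 + 2) mod 6 = 0
i=5: (i + s[i]) mod n = (5 + 0) mod 6 = 5
Residues: [1, 2, 4, 3, 0, 5], distinct: True

Answer: valid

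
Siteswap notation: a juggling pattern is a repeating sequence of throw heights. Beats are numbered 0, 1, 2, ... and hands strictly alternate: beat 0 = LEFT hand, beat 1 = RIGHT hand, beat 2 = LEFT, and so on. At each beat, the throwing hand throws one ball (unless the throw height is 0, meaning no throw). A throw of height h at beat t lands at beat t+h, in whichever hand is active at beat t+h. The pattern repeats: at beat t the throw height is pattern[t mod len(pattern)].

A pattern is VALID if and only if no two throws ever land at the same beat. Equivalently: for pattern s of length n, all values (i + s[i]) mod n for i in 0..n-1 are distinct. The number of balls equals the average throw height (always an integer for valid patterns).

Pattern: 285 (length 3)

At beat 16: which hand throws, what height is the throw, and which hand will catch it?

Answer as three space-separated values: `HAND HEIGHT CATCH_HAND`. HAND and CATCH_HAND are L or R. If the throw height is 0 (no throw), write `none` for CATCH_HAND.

Answer: L 8 L

Derivation:
Beat 16: 16 mod 2 = 0, so hand = L
Throw height = pattern[16 mod 3] = pattern[1] = 8
Lands at beat 16+8=24, 24 mod 2 = 0, so catch hand = L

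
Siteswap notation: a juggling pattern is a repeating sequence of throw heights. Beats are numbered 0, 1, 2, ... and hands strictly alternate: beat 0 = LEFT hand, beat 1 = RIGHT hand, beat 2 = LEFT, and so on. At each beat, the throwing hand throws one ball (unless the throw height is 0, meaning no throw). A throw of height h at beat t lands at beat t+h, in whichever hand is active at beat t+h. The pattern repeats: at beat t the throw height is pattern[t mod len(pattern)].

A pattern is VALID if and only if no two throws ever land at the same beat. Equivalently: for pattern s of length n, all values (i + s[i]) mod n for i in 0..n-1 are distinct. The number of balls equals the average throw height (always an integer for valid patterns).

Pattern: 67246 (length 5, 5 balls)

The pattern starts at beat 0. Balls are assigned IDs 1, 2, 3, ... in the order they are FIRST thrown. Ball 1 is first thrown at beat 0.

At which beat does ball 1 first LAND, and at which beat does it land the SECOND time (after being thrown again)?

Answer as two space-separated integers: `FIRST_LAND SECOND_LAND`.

Answer: 6 13

Derivation:
Beat 0 (L): throw ball1 h=6 -> lands@6:L; in-air after throw: [b1@6:L]
Beat 1 (R): throw ball2 h=7 -> lands@8:L; in-air after throw: [b1@6:L b2@8:L]
Beat 2 (L): throw ball3 h=2 -> lands@4:L; in-air after throw: [b3@4:L b1@6:L b2@8:L]
Beat 3 (R): throw ball4 h=4 -> lands@7:R; in-air after throw: [b3@4:L b1@6:L b4@7:R b2@8:L]
Beat 4 (L): throw ball3 h=6 -> lands@10:L; in-air after throw: [b1@6:L b4@7:R b2@8:L b3@10:L]
Beat 5 (R): throw ball5 h=6 -> lands@11:R; in-air after throw: [b1@6:L b4@7:R b2@8:L b3@10:L b5@11:R]
Beat 6 (L): throw ball1 h=7 -> lands@13:R; in-air after throw: [b4@7:R b2@8:L b3@10:L b5@11:R b1@13:R]
Beat 7 (R): throw ball4 h=2 -> lands@9:R; in-air after throw: [b2@8:L b4@9:R b3@10:L b5@11:R b1@13:R]
Beat 8 (L): throw ball2 h=4 -> lands@12:L; in-air after throw: [b4@9:R b3@10:L b5@11:R b2@12:L b1@13:R]
Beat 9 (R): throw ball4 h=6 -> lands@15:R; in-air after throw: [b3@10:L b5@11:R b2@12:L b1@13:R b4@15:R]
Beat 10 (L): throw ball3 h=6 -> lands@16:L; in-air after throw: [b5@11:R b2@12:L b1@13:R b4@15:R b3@16:L]
Beat 11 (R): throw ball5 h=7 -> lands@18:L; in-air after throw: [b2@12:L b1@13:R b4@15:R b3@16:L b5@18:L]
Beat 12 (L): throw ball2 h=2 -> lands@14:L; in-air after throw: [b1@13:R b2@14:L b4@15:R b3@16:L b5@18:L]
Ball 1: thrown@0 h=6 -> first land @6; rethrown@6 h=7 -> second land @13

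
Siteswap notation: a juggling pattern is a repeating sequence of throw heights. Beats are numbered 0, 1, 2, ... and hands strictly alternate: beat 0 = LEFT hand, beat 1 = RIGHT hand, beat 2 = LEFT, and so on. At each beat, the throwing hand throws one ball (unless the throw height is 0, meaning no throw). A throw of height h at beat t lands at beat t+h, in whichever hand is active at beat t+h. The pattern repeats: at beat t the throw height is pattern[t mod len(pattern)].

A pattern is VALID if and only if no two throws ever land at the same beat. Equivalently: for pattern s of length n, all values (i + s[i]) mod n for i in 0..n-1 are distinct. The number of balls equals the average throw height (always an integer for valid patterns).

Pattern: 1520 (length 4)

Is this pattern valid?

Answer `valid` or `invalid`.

i=0: (i + s[i]) mod n = (0 + 1) mod 4 = 1
i=1: (i + s[i]) mod n = (1 + 5) mod 4 = 2
i=2: (i + s[i]) mod n = (2 + 2) mod 4 = 0
i=3: (i + s[i]) mod n = (3 + 0) mod 4 = 3
Residues: [1, 2, 0, 3], distinct: True

Answer: valid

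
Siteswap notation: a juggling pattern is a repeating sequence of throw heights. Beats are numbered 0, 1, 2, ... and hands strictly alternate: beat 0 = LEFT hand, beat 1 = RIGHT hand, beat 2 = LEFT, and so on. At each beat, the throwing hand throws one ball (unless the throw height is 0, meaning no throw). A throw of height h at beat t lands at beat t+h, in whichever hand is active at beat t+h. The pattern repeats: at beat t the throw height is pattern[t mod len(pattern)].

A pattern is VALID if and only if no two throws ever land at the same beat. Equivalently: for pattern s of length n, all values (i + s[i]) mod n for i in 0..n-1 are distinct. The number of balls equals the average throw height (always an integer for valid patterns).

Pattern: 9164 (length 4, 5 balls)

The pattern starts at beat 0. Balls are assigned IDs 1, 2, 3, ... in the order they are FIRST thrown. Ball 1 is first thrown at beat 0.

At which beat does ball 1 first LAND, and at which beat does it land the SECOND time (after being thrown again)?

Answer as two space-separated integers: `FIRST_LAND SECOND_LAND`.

Answer: 9 10

Derivation:
Beat 0 (L): throw ball1 h=9 -> lands@9:R; in-air after throw: [b1@9:R]
Beat 1 (R): throw ball2 h=1 -> lands@2:L; in-air after throw: [b2@2:L b1@9:R]
Beat 2 (L): throw ball2 h=6 -> lands@8:L; in-air after throw: [b2@8:L b1@9:R]
Beat 3 (R): throw ball3 h=4 -> lands@7:R; in-air after throw: [b3@7:R b2@8:L b1@9:R]
Beat 4 (L): throw ball4 h=9 -> lands@13:R; in-air after throw: [b3@7:R b2@8:L b1@9:R b4@13:R]
Beat 5 (R): throw ball5 h=1 -> lands@6:L; in-air after throw: [b5@6:L b3@7:R b2@8:L b1@9:R b4@13:R]
Beat 6 (L): throw ball5 h=6 -> lands@12:L; in-air after throw: [b3@7:R b2@8:L b1@9:R b5@12:L b4@13:R]
Beat 7 (R): throw ball3 h=4 -> lands@11:R; in-air after throw: [b2@8:L b1@9:R b3@11:R b5@12:L b4@13:R]
Beat 8 (L): throw ball2 h=9 -> lands@17:R; in-air after throw: [b1@9:R b3@11:R b5@12:L b4@13:R b2@17:R]
Beat 9 (R): throw ball1 h=1 -> lands@10:L; in-air after throw: [b1@10:L b3@11:R b5@12:L b4@13:R b2@17:R]
Beat 10 (L): throw ball1 h=6 -> lands@16:L; in-air after throw: [b3@11:R b5@12:L b4@13:R b1@16:L b2@17:R]
Ball 1: thrown@0 h=9 -> first land @9; rethrown@9 h=1 -> second land @10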